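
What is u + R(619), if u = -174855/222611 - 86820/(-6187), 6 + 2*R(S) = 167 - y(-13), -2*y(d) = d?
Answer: 498564961953/5509177028 ≈ 90.497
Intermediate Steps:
y(d) = -d/2
R(S) = 309/4 (R(S) = -3 + (167 - (-1)*(-13)/2)/2 = -3 + (167 - 1*13/2)/2 = -3 + (167 - 13/2)/2 = -3 + (1/2)*(321/2) = -3 + 321/4 = 309/4)
u = 18245259135/1377294257 (u = -174855*1/222611 - 86820*(-1/6187) = -174855/222611 + 86820/6187 = 18245259135/1377294257 ≈ 13.247)
u + R(619) = 18245259135/1377294257 + 309/4 = 498564961953/5509177028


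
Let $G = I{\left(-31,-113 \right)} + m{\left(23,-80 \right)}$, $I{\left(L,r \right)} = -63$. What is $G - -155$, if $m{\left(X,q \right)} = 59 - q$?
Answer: $231$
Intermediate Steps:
$G = 76$ ($G = -63 + \left(59 - -80\right) = -63 + \left(59 + 80\right) = -63 + 139 = 76$)
$G - -155 = 76 - -155 = 76 + 155 = 231$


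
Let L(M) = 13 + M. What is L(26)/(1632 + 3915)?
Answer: 13/1849 ≈ 0.0070308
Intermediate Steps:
L(26)/(1632 + 3915) = (13 + 26)/(1632 + 3915) = 39/5547 = 39*(1/5547) = 13/1849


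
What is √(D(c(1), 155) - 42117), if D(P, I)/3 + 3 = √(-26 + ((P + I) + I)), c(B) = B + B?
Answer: √(-42126 + 3*√286) ≈ 205.12*I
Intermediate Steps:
c(B) = 2*B
D(P, I) = -9 + 3*√(-26 + P + 2*I) (D(P, I) = -9 + 3*√(-26 + ((P + I) + I)) = -9 + 3*√(-26 + ((I + P) + I)) = -9 + 3*√(-26 + (P + 2*I)) = -9 + 3*√(-26 + P + 2*I))
√(D(c(1), 155) - 42117) = √((-9 + 3*√(-26 + 2*1 + 2*155)) - 42117) = √((-9 + 3*√(-26 + 2 + 310)) - 42117) = √((-9 + 3*√286) - 42117) = √(-42126 + 3*√286)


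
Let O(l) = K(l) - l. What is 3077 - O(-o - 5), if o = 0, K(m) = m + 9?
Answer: 3068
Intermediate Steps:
K(m) = 9 + m
O(l) = 9 (O(l) = (9 + l) - l = 9)
3077 - O(-o - 5) = 3077 - 1*9 = 3077 - 9 = 3068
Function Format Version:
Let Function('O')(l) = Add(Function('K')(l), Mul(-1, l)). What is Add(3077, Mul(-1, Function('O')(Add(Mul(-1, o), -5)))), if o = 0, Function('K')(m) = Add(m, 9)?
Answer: 3068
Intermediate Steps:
Function('K')(m) = Add(9, m)
Function('O')(l) = 9 (Function('O')(l) = Add(Add(9, l), Mul(-1, l)) = 9)
Add(3077, Mul(-1, Function('O')(Add(Mul(-1, o), -5)))) = Add(3077, Mul(-1, 9)) = Add(3077, -9) = 3068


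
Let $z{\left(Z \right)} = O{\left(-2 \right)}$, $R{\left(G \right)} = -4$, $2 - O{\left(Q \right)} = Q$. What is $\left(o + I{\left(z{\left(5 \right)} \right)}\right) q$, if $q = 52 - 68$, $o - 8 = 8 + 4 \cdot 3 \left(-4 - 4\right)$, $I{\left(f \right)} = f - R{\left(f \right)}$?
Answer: $1152$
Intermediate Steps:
$O{\left(Q \right)} = 2 - Q$
$z{\left(Z \right)} = 4$ ($z{\left(Z \right)} = 2 - -2 = 2 + 2 = 4$)
$I{\left(f \right)} = 4 + f$ ($I{\left(f \right)} = f - -4 = f + 4 = 4 + f$)
$o = -80$ ($o = 8 + \left(8 + 4 \cdot 3 \left(-4 - 4\right)\right) = 8 + \left(8 + 4 \cdot 3 \left(-8\right)\right) = 8 + \left(8 + 4 \left(-24\right)\right) = 8 + \left(8 - 96\right) = 8 - 88 = -80$)
$q = -16$
$\left(o + I{\left(z{\left(5 \right)} \right)}\right) q = \left(-80 + \left(4 + 4\right)\right) \left(-16\right) = \left(-80 + 8\right) \left(-16\right) = \left(-72\right) \left(-16\right) = 1152$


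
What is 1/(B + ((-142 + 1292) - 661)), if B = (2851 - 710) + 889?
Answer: 1/3519 ≈ 0.00028417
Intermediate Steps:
B = 3030 (B = 2141 + 889 = 3030)
1/(B + ((-142 + 1292) - 661)) = 1/(3030 + ((-142 + 1292) - 661)) = 1/(3030 + (1150 - 661)) = 1/(3030 + 489) = 1/3519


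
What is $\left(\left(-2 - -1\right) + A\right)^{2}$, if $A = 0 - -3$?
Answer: $4$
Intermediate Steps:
$A = 3$ ($A = 0 + 3 = 3$)
$\left(\left(-2 - -1\right) + A\right)^{2} = \left(\left(-2 - -1\right) + 3\right)^{2} = \left(\left(-2 + 1\right) + 3\right)^{2} = \left(-1 + 3\right)^{2} = 2^{2} = 4$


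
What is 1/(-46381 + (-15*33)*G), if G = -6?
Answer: -1/43411 ≈ -2.3036e-5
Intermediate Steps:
1/(-46381 + (-15*33)*G) = 1/(-46381 - 15*33*(-6)) = 1/(-46381 - 495*(-6)) = 1/(-46381 + 2970) = 1/(-43411) = -1/43411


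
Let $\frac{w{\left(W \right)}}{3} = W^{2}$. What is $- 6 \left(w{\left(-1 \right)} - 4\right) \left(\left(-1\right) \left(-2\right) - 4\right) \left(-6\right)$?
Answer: $72$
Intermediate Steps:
$w{\left(W \right)} = 3 W^{2}$
$- 6 \left(w{\left(-1 \right)} - 4\right) \left(\left(-1\right) \left(-2\right) - 4\right) \left(-6\right) = - 6 \left(3 \left(-1\right)^{2} - 4\right) \left(\left(-1\right) \left(-2\right) - 4\right) \left(-6\right) = - 6 \left(3 \cdot 1 - 4\right) \left(2 - 4\right) \left(-6\right) = - 6 \left(3 - 4\right) \left(-2\right) \left(-6\right) = - 6 \left(\left(-1\right) \left(-2\right)\right) \left(-6\right) = \left(-6\right) 2 \left(-6\right) = \left(-12\right) \left(-6\right) = 72$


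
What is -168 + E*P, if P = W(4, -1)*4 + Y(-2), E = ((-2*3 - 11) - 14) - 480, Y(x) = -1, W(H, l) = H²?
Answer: -32361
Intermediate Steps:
E = -511 (E = ((-6 - 11) - 14) - 480 = (-17 - 14) - 480 = -31 - 480 = -511)
P = 63 (P = 4²*4 - 1 = 16*4 - 1 = 64 - 1 = 63)
-168 + E*P = -168 - 511*63 = -168 - 32193 = -32361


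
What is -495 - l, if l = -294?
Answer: -201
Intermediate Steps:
-495 - l = -495 - 1*(-294) = -495 + 294 = -201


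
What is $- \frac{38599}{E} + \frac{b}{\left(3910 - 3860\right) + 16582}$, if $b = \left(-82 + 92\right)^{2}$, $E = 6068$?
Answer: $- \frac{80171471}{12615372} \approx -6.3551$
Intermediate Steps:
$b = 100$ ($b = 10^{2} = 100$)
$- \frac{38599}{E} + \frac{b}{\left(3910 - 3860\right) + 16582} = - \frac{38599}{6068} + \frac{100}{\left(3910 - 3860\right) + 16582} = \left(-38599\right) \frac{1}{6068} + \frac{100}{50 + 16582} = - \frac{38599}{6068} + \frac{100}{16632} = - \frac{38599}{6068} + 100 \cdot \frac{1}{16632} = - \frac{38599}{6068} + \frac{25}{4158} = - \frac{80171471}{12615372}$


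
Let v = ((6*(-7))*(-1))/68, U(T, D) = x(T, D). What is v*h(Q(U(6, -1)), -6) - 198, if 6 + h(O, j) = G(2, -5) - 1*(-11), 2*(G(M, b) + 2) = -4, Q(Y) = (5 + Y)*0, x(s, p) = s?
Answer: -6711/34 ≈ -197.38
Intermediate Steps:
U(T, D) = T
Q(Y) = 0
G(M, b) = -4 (G(M, b) = -2 + (1/2)*(-4) = -2 - 2 = -4)
h(O, j) = 1 (h(O, j) = -6 + (-4 - 1*(-11)) = -6 + (-4 + 11) = -6 + 7 = 1)
v = 21/34 (v = -42*(-1)*(1/68) = 42*(1/68) = 21/34 ≈ 0.61765)
v*h(Q(U(6, -1)), -6) - 198 = (21/34)*1 - 198 = 21/34 - 198 = -6711/34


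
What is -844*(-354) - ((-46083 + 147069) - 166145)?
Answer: 363935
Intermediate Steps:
-844*(-354) - ((-46083 + 147069) - 166145) = 298776 - (100986 - 166145) = 298776 - 1*(-65159) = 298776 + 65159 = 363935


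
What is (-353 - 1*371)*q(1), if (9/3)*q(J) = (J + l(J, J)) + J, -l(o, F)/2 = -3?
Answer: -5792/3 ≈ -1930.7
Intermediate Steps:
l(o, F) = 6 (l(o, F) = -2*(-3) = 6)
q(J) = 2 + 2*J/3 (q(J) = ((J + 6) + J)/3 = ((6 + J) + J)/3 = (6 + 2*J)/3 = 2 + 2*J/3)
(-353 - 1*371)*q(1) = (-353 - 1*371)*(2 + (⅔)*1) = (-353 - 371)*(2 + ⅔) = -724*8/3 = -5792/3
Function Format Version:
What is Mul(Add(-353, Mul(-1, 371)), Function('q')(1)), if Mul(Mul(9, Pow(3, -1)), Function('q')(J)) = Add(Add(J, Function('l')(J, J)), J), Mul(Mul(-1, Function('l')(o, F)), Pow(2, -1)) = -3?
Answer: Rational(-5792, 3) ≈ -1930.7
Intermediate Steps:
Function('l')(o, F) = 6 (Function('l')(o, F) = Mul(-2, -3) = 6)
Function('q')(J) = Add(2, Mul(Rational(2, 3), J)) (Function('q')(J) = Mul(Rational(1, 3), Add(Add(J, 6), J)) = Mul(Rational(1, 3), Add(Add(6, J), J)) = Mul(Rational(1, 3), Add(6, Mul(2, J))) = Add(2, Mul(Rational(2, 3), J)))
Mul(Add(-353, Mul(-1, 371)), Function('q')(1)) = Mul(Add(-353, Mul(-1, 371)), Add(2, Mul(Rational(2, 3), 1))) = Mul(Add(-353, -371), Add(2, Rational(2, 3))) = Mul(-724, Rational(8, 3)) = Rational(-5792, 3)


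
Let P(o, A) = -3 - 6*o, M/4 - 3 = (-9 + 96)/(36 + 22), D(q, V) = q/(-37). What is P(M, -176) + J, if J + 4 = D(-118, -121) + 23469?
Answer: 864216/37 ≈ 23357.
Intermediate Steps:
D(q, V) = -q/37 (D(q, V) = q*(-1/37) = -q/37)
M = 18 (M = 12 + 4*((-9 + 96)/(36 + 22)) = 12 + 4*(87/58) = 12 + 4*(87*(1/58)) = 12 + 4*(3/2) = 12 + 6 = 18)
J = 868323/37 (J = -4 + (-1/37*(-118) + 23469) = -4 + (118/37 + 23469) = -4 + 868471/37 = 868323/37 ≈ 23468.)
P(M, -176) + J = (-3 - 6*18) + 868323/37 = (-3 - 108) + 868323/37 = -111 + 868323/37 = 864216/37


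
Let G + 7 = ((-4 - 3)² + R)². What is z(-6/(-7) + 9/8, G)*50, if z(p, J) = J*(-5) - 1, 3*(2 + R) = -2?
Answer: -4814950/9 ≈ -5.3499e+5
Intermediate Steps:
R = -8/3 (R = -2 + (⅓)*(-2) = -2 - ⅔ = -8/3 ≈ -2.6667)
G = 19258/9 (G = -7 + ((-4 - 3)² - 8/3)² = -7 + ((-7)² - 8/3)² = -7 + (49 - 8/3)² = -7 + (139/3)² = -7 + 19321/9 = 19258/9 ≈ 2139.8)
z(p, J) = -1 - 5*J (z(p, J) = -5*J - 1 = -1 - 5*J)
z(-6/(-7) + 9/8, G)*50 = (-1 - 5*19258/9)*50 = (-1 - 96290/9)*50 = -96299/9*50 = -4814950/9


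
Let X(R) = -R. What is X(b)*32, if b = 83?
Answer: -2656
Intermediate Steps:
X(b)*32 = -1*83*32 = -83*32 = -2656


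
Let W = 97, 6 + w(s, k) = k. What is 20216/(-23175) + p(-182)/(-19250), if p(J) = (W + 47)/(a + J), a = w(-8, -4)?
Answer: -62262499/71379000 ≈ -0.87228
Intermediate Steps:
w(s, k) = -6 + k
a = -10 (a = -6 - 4 = -10)
p(J) = 144/(-10 + J) (p(J) = (97 + 47)/(-10 + J) = 144/(-10 + J))
20216/(-23175) + p(-182)/(-19250) = 20216/(-23175) + (144/(-10 - 182))/(-19250) = 20216*(-1/23175) + (144/(-192))*(-1/19250) = -20216/23175 + (144*(-1/192))*(-1/19250) = -20216/23175 - ¾*(-1/19250) = -20216/23175 + 3/77000 = -62262499/71379000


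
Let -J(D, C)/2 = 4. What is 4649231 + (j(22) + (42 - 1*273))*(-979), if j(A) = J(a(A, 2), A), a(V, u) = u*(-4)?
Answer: 4883212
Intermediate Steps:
a(V, u) = -4*u
J(D, C) = -8 (J(D, C) = -2*4 = -8)
j(A) = -8
4649231 + (j(22) + (42 - 1*273))*(-979) = 4649231 + (-8 + (42 - 1*273))*(-979) = 4649231 + (-8 + (42 - 273))*(-979) = 4649231 + (-8 - 231)*(-979) = 4649231 - 239*(-979) = 4649231 + 233981 = 4883212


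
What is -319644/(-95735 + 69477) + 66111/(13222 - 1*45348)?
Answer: 4266470253/421782254 ≈ 10.115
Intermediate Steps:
-319644/(-95735 + 69477) + 66111/(13222 - 1*45348) = -319644/(-26258) + 66111/(13222 - 45348) = -319644*(-1/26258) + 66111/(-32126) = 159822/13129 + 66111*(-1/32126) = 159822/13129 - 66111/32126 = 4266470253/421782254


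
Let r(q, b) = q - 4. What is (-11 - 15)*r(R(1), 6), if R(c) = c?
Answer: 78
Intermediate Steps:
r(q, b) = -4 + q
(-11 - 15)*r(R(1), 6) = (-11 - 15)*(-4 + 1) = -26*(-3) = 78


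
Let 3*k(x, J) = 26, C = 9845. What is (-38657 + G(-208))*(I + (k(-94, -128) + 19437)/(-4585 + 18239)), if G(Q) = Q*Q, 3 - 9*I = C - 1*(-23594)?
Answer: -2102451132731/122886 ≈ -1.7109e+7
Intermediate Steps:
k(x, J) = 26/3 (k(x, J) = (⅓)*26 = 26/3)
I = -33436/9 (I = ⅓ - (9845 - 1*(-23594))/9 = ⅓ - (9845 + 23594)/9 = ⅓ - ⅑*33439 = ⅓ - 33439/9 = -33436/9 ≈ -3715.1)
G(Q) = Q²
(-38657 + G(-208))*(I + (k(-94, -128) + 19437)/(-4585 + 18239)) = (-38657 + (-208)²)*(-33436/9 + (26/3 + 19437)/(-4585 + 18239)) = (-38657 + 43264)*(-33436/9 + (58337/3)/13654) = 4607*(-33436/9 + (58337/3)*(1/13654)) = 4607*(-33436/9 + 58337/40962) = 4607*(-456360133/122886) = -2102451132731/122886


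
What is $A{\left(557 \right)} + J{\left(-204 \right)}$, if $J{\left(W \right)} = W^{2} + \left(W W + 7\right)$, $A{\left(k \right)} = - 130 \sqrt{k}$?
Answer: $83239 - 130 \sqrt{557} \approx 80171.0$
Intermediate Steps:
$J{\left(W \right)} = 7 + 2 W^{2}$ ($J{\left(W \right)} = W^{2} + \left(W^{2} + 7\right) = W^{2} + \left(7 + W^{2}\right) = 7 + 2 W^{2}$)
$A{\left(557 \right)} + J{\left(-204 \right)} = - 130 \sqrt{557} + \left(7 + 2 \left(-204\right)^{2}\right) = - 130 \sqrt{557} + \left(7 + 2 \cdot 41616\right) = - 130 \sqrt{557} + \left(7 + 83232\right) = - 130 \sqrt{557} + 83239 = 83239 - 130 \sqrt{557}$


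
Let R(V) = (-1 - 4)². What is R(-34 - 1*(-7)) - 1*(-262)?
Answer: 287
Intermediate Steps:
R(V) = 25 (R(V) = (-5)² = 25)
R(-34 - 1*(-7)) - 1*(-262) = 25 - 1*(-262) = 25 + 262 = 287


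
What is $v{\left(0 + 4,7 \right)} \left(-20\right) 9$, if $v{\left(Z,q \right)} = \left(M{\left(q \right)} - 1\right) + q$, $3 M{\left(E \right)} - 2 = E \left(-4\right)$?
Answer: $480$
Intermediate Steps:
$M{\left(E \right)} = \frac{2}{3} - \frac{4 E}{3}$ ($M{\left(E \right)} = \frac{2}{3} + \frac{E \left(-4\right)}{3} = \frac{2}{3} + \frac{\left(-4\right) E}{3} = \frac{2}{3} - \frac{4 E}{3}$)
$v{\left(Z,q \right)} = - \frac{1}{3} - \frac{q}{3}$ ($v{\left(Z,q \right)} = \left(\left(\frac{2}{3} - \frac{4 q}{3}\right) - 1\right) + q = \left(- \frac{1}{3} - \frac{4 q}{3}\right) + q = - \frac{1}{3} - \frac{q}{3}$)
$v{\left(0 + 4,7 \right)} \left(-20\right) 9 = \left(- \frac{1}{3} - \frac{7}{3}\right) \left(-20\right) 9 = \left(- \frac{8}{3}\right) \left(-20\right) 9 = \frac{160}{3} \cdot 9 = 480$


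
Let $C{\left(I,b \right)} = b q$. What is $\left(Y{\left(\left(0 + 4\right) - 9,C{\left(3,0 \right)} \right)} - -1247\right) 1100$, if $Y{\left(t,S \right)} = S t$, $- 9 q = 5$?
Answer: $1371700$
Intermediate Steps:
$q = - \frac{5}{9}$ ($q = \left(- \frac{1}{9}\right) 5 = - \frac{5}{9} \approx -0.55556$)
$C{\left(I,b \right)} = - \frac{5 b}{9}$ ($C{\left(I,b \right)} = b \left(- \frac{5}{9}\right) = - \frac{5 b}{9}$)
$\left(Y{\left(\left(0 + 4\right) - 9,C{\left(3,0 \right)} \right)} - -1247\right) 1100 = \left(\left(- \frac{5}{9}\right) 0 \left(\left(0 + 4\right) - 9\right) - -1247\right) 1100 = \left(0 \left(4 - 9\right) + 1247\right) 1100 = \left(0 \left(-5\right) + 1247\right) 1100 = \left(0 + 1247\right) 1100 = 1247 \cdot 1100 = 1371700$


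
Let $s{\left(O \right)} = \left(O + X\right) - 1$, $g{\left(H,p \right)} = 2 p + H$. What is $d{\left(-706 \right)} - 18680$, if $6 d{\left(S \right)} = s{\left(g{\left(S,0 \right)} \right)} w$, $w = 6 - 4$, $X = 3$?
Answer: $- \frac{56744}{3} \approx -18915.0$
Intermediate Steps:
$g{\left(H,p \right)} = H + 2 p$
$w = 2$
$s{\left(O \right)} = 2 + O$ ($s{\left(O \right)} = \left(O + 3\right) - 1 = \left(3 + O\right) - 1 = 2 + O$)
$d{\left(S \right)} = \frac{2}{3} + \frac{S}{3}$ ($d{\left(S \right)} = \frac{\left(2 + \left(S + 2 \cdot 0\right)\right) 2}{6} = \frac{\left(2 + \left(S + 0\right)\right) 2}{6} = \frac{\left(2 + S\right) 2}{6} = \frac{4 + 2 S}{6} = \frac{2}{3} + \frac{S}{3}$)
$d{\left(-706 \right)} - 18680 = \left(\frac{2}{3} + \frac{1}{3} \left(-706\right)\right) - 18680 = \left(\frac{2}{3} - \frac{706}{3}\right) - 18680 = - \frac{704}{3} - 18680 = - \frac{56744}{3}$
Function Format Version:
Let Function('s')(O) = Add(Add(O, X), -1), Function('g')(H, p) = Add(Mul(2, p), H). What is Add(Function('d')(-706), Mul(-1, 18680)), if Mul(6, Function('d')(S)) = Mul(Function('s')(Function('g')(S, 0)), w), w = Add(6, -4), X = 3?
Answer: Rational(-56744, 3) ≈ -18915.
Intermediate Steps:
Function('g')(H, p) = Add(H, Mul(2, p))
w = 2
Function('s')(O) = Add(2, O) (Function('s')(O) = Add(Add(O, 3), -1) = Add(Add(3, O), -1) = Add(2, O))
Function('d')(S) = Add(Rational(2, 3), Mul(Rational(1, 3), S)) (Function('d')(S) = Mul(Rational(1, 6), Mul(Add(2, Add(S, Mul(2, 0))), 2)) = Mul(Rational(1, 6), Mul(Add(2, Add(S, 0)), 2)) = Mul(Rational(1, 6), Mul(Add(2, S), 2)) = Mul(Rational(1, 6), Add(4, Mul(2, S))) = Add(Rational(2, 3), Mul(Rational(1, 3), S)))
Add(Function('d')(-706), Mul(-1, 18680)) = Add(Add(Rational(2, 3), Mul(Rational(1, 3), -706)), Mul(-1, 18680)) = Add(Add(Rational(2, 3), Rational(-706, 3)), -18680) = Add(Rational(-704, 3), -18680) = Rational(-56744, 3)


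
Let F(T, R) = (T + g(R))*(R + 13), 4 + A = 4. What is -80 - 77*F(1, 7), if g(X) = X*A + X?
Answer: -12400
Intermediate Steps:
A = 0 (A = -4 + 4 = 0)
g(X) = X (g(X) = X*0 + X = 0 + X = X)
F(T, R) = (13 + R)*(R + T) (F(T, R) = (T + R)*(R + 13) = (R + T)*(13 + R) = (13 + R)*(R + T))
-80 - 77*F(1, 7) = -80 - 77*(7² + 13*7 + 13*1 + 7*1) = -80 - 77*(49 + 91 + 13 + 7) = -80 - 77*160 = -80 - 12320 = -12400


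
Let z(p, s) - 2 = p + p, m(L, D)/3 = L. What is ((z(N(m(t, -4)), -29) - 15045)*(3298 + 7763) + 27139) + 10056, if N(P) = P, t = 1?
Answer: -166287062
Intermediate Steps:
m(L, D) = 3*L
z(p, s) = 2 + 2*p (z(p, s) = 2 + (p + p) = 2 + 2*p)
((z(N(m(t, -4)), -29) - 15045)*(3298 + 7763) + 27139) + 10056 = (((2 + 2*(3*1)) - 15045)*(3298 + 7763) + 27139) + 10056 = (((2 + 2*3) - 15045)*11061 + 27139) + 10056 = (((2 + 6) - 15045)*11061 + 27139) + 10056 = ((8 - 15045)*11061 + 27139) + 10056 = (-15037*11061 + 27139) + 10056 = (-166324257 + 27139) + 10056 = -166297118 + 10056 = -166287062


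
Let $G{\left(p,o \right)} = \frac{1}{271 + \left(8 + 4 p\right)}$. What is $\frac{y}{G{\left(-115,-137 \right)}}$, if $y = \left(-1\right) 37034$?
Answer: $6703154$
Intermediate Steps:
$y = -37034$
$G{\left(p,o \right)} = \frac{1}{279 + 4 p}$
$\frac{y}{G{\left(-115,-137 \right)}} = - \frac{37034}{\frac{1}{279 + 4 \left(-115\right)}} = - \frac{37034}{\frac{1}{279 - 460}} = - \frac{37034}{\frac{1}{-181}} = - \frac{37034}{- \frac{1}{181}} = \left(-37034\right) \left(-181\right) = 6703154$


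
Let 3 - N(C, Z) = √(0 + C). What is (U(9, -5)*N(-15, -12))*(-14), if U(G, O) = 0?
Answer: 0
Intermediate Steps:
N(C, Z) = 3 - √C (N(C, Z) = 3 - √(0 + C) = 3 - √C)
(U(9, -5)*N(-15, -12))*(-14) = (0*(3 - √(-15)))*(-14) = (0*(3 - I*√15))*(-14) = 0*(-14) = 0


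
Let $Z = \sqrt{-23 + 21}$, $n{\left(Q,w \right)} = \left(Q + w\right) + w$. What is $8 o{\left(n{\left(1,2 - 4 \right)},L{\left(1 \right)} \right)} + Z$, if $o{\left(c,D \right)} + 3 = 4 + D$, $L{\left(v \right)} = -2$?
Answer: $-8 + i \sqrt{2} \approx -8.0 + 1.4142 i$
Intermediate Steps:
$n{\left(Q,w \right)} = Q + 2 w$
$o{\left(c,D \right)} = 1 + D$ ($o{\left(c,D \right)} = -3 + \left(4 + D\right) = 1 + D$)
$Z = i \sqrt{2}$ ($Z = \sqrt{-2} = i \sqrt{2} \approx 1.4142 i$)
$8 o{\left(n{\left(1,2 - 4 \right)},L{\left(1 \right)} \right)} + Z = 8 \left(1 - 2\right) + i \sqrt{2} = 8 \left(-1\right) + i \sqrt{2} = -8 + i \sqrt{2}$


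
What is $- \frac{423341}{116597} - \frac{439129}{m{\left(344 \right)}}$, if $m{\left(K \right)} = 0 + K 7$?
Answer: $- \frac{52220529141}{280765576} \approx -185.99$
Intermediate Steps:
$m{\left(K \right)} = 7 K$ ($m{\left(K \right)} = 0 + 7 K = 7 K$)
$- \frac{423341}{116597} - \frac{439129}{m{\left(344 \right)}} = - \frac{423341}{116597} - \frac{439129}{7 \cdot 344} = \left(-423341\right) \frac{1}{116597} - \frac{439129}{2408} = - \frac{423341}{116597} - \frac{439129}{2408} = - \frac{52220529141}{280765576}$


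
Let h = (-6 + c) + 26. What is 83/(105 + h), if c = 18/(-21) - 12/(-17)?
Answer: 119/179 ≈ 0.66480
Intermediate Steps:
c = -18/119 (c = 18*(-1/21) - 12*(-1/17) = -6/7 + 12/17 = -18/119 ≈ -0.15126)
h = 2362/119 (h = (-6 - 18/119) + 26 = -732/119 + 26 = 2362/119 ≈ 19.849)
83/(105 + h) = 83/(105 + 2362/119) = 83/(14857/119) = (119/14857)*83 = 119/179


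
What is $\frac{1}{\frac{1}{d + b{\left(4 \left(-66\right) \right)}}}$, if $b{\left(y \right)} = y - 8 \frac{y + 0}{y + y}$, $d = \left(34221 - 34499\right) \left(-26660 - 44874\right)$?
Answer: $19886184$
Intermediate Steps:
$d = 19886452$ ($d = \left(-278\right) \left(-71534\right) = 19886452$)
$b{\left(y \right)} = -4 + y$ ($b{\left(y \right)} = y - 8 \frac{y}{2 y} = y - 8 y \frac{1}{2 y} = y - 4 = -4 + y$)
$\frac{1}{\frac{1}{d + b{\left(4 \left(-66\right) \right)}}} = \frac{1}{\frac{1}{19886452 + \left(-4 + 4 \left(-66\right)\right)}} = \frac{1}{\frac{1}{19886452 - 268}} = \frac{1}{\frac{1}{19886184}} = 19886184$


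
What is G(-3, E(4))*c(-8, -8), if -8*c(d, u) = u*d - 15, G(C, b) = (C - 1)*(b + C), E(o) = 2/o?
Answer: -245/4 ≈ -61.250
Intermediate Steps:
G(C, b) = (-1 + C)*(C + b)
c(d, u) = 15/8 - d*u/8 (c(d, u) = -(u*d - 15)/8 = -(d*u - 15)/8 = -(-15 + d*u)/8 = 15/8 - d*u/8)
G(-3, E(4))*c(-8, -8) = ((-3)² - 1*(-3) - 2/4 - 6/4)*(15/8 - ⅛*(-8)*(-8)) = (9 + 3 - 2/4 - 6/4)*(15/8 - 8) = (9 + 3 - 1*½ - 3*½)*(-49/8) = (9 + 3 - ½ - 3/2)*(-49/8) = 10*(-49/8) = -245/4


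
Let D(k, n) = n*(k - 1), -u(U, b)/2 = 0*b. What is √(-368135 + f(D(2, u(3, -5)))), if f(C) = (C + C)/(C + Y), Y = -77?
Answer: I*√368135 ≈ 606.74*I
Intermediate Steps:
u(U, b) = 0 (u(U, b) = -0*b = -2*0 = 0)
D(k, n) = n*(-1 + k)
f(C) = 2*C/(-77 + C) (f(C) = (C + C)/(C - 77) = (2*C)/(-77 + C) = 2*C/(-77 + C))
√(-368135 + f(D(2, u(3, -5)))) = √(-368135 + 2*(0*(-1 + 2))/(-77 + 0*(-1 + 2))) = √(-368135 + 2*(0*1)/(-77 + 0*1)) = √(-368135 + 2*0/(-77 + 0)) = √(-368135 + 2*0/(-77)) = √(-368135 + 2*0*(-1/77)) = √(-368135 + 0) = √(-368135) = I*√368135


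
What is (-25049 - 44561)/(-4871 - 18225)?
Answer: 34805/11548 ≈ 3.0139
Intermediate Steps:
(-25049 - 44561)/(-4871 - 18225) = -69610/(-23096) = -69610*(-1/23096) = 34805/11548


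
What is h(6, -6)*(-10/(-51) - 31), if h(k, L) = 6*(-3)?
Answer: 9426/17 ≈ 554.47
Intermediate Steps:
h(k, L) = -18
h(6, -6)*(-10/(-51) - 31) = -18*(-10/(-51) - 31) = -18*(-10*(-1/51) - 31) = -18*(10/51 - 31) = -18*(-1571/51) = 9426/17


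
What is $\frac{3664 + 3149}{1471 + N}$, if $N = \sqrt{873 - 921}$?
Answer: $\frac{10021923}{2163889} - \frac{27252 i \sqrt{3}}{2163889} \approx 4.6314 - 0.021813 i$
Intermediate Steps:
$N = 4 i \sqrt{3}$ ($N = \sqrt{-48} = 4 i \sqrt{3} \approx 6.9282 i$)
$\frac{3664 + 3149}{1471 + N} = \frac{3664 + 3149}{1471 + 4 i \sqrt{3}} = \frac{6813}{1471 + 4 i \sqrt{3}}$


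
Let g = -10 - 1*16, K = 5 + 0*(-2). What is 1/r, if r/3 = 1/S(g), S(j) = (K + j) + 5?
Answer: -16/3 ≈ -5.3333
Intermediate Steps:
K = 5 (K = 5 + 0 = 5)
g = -26 (g = -10 - 16 = -26)
S(j) = 10 + j (S(j) = (5 + j) + 5 = 10 + j)
r = -3/16 (r = 3/(10 - 26) = 3/(-16) = 3*(-1/16) = -3/16 ≈ -0.18750)
1/r = 1/(-3/16) = -16/3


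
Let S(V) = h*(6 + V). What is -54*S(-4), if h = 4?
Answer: -432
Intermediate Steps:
S(V) = 24 + 4*V (S(V) = 4*(6 + V) = 24 + 4*V)
-54*S(-4) = -54*(24 + 4*(-4)) = -54*(24 - 16) = -54*8 = -432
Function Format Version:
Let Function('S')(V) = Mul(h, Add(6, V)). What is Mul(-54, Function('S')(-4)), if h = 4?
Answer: -432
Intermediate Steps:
Function('S')(V) = Add(24, Mul(4, V)) (Function('S')(V) = Mul(4, Add(6, V)) = Add(24, Mul(4, V)))
Mul(-54, Function('S')(-4)) = Mul(-54, Add(24, Mul(4, -4))) = Mul(-54, Add(24, -16)) = Mul(-54, 8) = -432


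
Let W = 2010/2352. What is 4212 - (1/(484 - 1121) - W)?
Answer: 21468715/5096 ≈ 4212.9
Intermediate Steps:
W = 335/392 (W = 2010*(1/2352) = 335/392 ≈ 0.85459)
4212 - (1/(484 - 1121) - W) = 4212 - (1/(484 - 1121) - 1*335/392) = 4212 - (1/(-637) - 335/392) = 4212 - (-1/637 - 335/392) = 4212 - 1*(-4363/5096) = 4212 + 4363/5096 = 21468715/5096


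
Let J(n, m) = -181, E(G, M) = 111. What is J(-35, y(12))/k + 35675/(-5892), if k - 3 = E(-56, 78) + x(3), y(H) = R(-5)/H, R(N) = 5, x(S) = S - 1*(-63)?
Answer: -155999/22095 ≈ -7.0604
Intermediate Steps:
x(S) = 63 + S (x(S) = S + 63 = 63 + S)
y(H) = 5/H
k = 180 (k = 3 + (111 + (63 + 3)) = 3 + (111 + 66) = 3 + 177 = 180)
J(-35, y(12))/k + 35675/(-5892) = -181/180 + 35675/(-5892) = -181*1/180 + 35675*(-1/5892) = -181/180 - 35675/5892 = -155999/22095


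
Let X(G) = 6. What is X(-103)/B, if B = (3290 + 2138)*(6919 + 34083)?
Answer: 3/111279428 ≈ 2.6959e-8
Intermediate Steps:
B = 222558856 (B = 5428*41002 = 222558856)
X(-103)/B = 6/222558856 = 6*(1/222558856) = 3/111279428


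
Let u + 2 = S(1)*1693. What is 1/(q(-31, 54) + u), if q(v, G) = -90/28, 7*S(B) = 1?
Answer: 14/3313 ≈ 0.0042258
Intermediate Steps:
S(B) = 1/7 (S(B) = (1/7)*1 = 1/7)
q(v, G) = -45/14 (q(v, G) = -90*1/28 = -45/14)
u = 1679/7 (u = -2 + (1/7)*1693 = -2 + 1693/7 = 1679/7 ≈ 239.86)
1/(q(-31, 54) + u) = 1/(-45/14 + 1679/7) = 1/(3313/14) = 14/3313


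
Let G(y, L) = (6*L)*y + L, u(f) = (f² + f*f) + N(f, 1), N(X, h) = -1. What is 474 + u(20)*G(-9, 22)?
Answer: -931160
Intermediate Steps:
u(f) = -1 + 2*f² (u(f) = (f² + f*f) - 1 = (f² + f²) - 1 = 2*f² - 1 = -1 + 2*f²)
G(y, L) = L + 6*L*y (G(y, L) = 6*L*y + L = L + 6*L*y)
474 + u(20)*G(-9, 22) = 474 + (-1 + 2*20²)*(22*(1 + 6*(-9))) = 474 + (-1 + 2*400)*(22*(1 - 54)) = 474 + (-1 + 800)*(22*(-53)) = 474 + 799*(-1166) = 474 - 931634 = -931160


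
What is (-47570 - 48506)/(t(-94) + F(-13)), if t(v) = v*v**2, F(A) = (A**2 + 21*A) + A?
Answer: 96076/830701 ≈ 0.11566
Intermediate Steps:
F(A) = A**2 + 22*A
t(v) = v**3
(-47570 - 48506)/(t(-94) + F(-13)) = (-47570 - 48506)/((-94)**3 - 13*(22 - 13)) = -96076/(-830584 - 13*9) = -96076/(-830584 - 117) = -96076/(-830701) = -96076*(-1/830701) = 96076/830701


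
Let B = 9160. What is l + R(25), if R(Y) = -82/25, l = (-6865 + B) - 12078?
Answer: -244657/25 ≈ -9786.3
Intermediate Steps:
l = -9783 (l = (-6865 + 9160) - 12078 = 2295 - 12078 = -9783)
R(Y) = -82/25 (R(Y) = -82*1/25 = -82/25)
l + R(25) = -9783 - 82/25 = -244657/25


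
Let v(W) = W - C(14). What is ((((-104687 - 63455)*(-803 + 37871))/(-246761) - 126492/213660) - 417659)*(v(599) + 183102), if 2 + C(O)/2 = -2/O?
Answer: -76448850960789835348/1060519215 ≈ -7.2086e+10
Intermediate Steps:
C(O) = -4 - 4/O (C(O) = -4 + 2*(-2/O) = -4 - 4/O)
v(W) = 30/7 + W (v(W) = W - (-4 - 4/14) = W - (-4 - 4*1/14) = W - (-4 - 2/7) = W - 1*(-30/7) = W + 30/7 = 30/7 + W)
((((-104687 - 63455)*(-803 + 37871))/(-246761) - 126492/213660) - 417659)*(v(599) + 183102) = ((((-104687 - 63455)*(-803 + 37871))/(-246761) - 126492/213660) - 417659)*((30/7 + 599) + 183102) = ((-168142*37068*(-1/246761) - 126492*1/213660) - 417659)*(4223/7 + 183102) = ((-6232687656*(-1/246761) - 10541/17805) - 417659)*(1285937/7) = ((214920264/8509 - 10541/17805) - 417659)*(1285937/7) = (3826565607151/151502745 - 417659)*(1285937/7) = -59449919366804/151502745*1285937/7 = -76448850960789835348/1060519215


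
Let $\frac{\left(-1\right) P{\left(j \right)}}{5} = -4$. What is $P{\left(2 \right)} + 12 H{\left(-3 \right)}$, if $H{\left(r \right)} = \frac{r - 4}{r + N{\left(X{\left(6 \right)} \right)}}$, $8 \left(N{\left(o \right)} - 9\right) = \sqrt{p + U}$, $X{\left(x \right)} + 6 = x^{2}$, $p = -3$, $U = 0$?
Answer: $\frac{4628}{769} + \frac{224 i \sqrt{3}}{769} \approx 6.0182 + 0.50452 i$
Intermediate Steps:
$P{\left(j \right)} = 20$ ($P{\left(j \right)} = \left(-5\right) \left(-4\right) = 20$)
$X{\left(x \right)} = -6 + x^{2}$
$N{\left(o \right)} = 9 + \frac{i \sqrt{3}}{8}$ ($N{\left(o \right)} = 9 + \frac{\sqrt{-3 + 0}}{8} = 9 + \frac{\sqrt{-3}}{8} = 9 + \frac{i \sqrt{3}}{8}$)
$H{\left(r \right)} = \frac{-4 + r}{9 + r + \frac{i \sqrt{3}}{8}}$ ($H{\left(r \right)} = \frac{r - 4}{r + \left(9 + \frac{i \sqrt{3}}{8}\right)} = \frac{-4 + r}{9 + r + \frac{i \sqrt{3}}{8}}$)
$P{\left(2 \right)} + 12 H{\left(-3 \right)} = 20 + 12 \frac{8 \left(-4 - 3\right)}{72 + 8 \left(-3\right) + i \sqrt{3}} = 20 + 12 \cdot 8 \frac{1}{72 - 24 + i \sqrt{3}} \left(-7\right) = 20 + 12 \cdot 8 \frac{1}{48 + i \sqrt{3}} \left(-7\right) = 20 + 12 \left(- \frac{56}{48 + i \sqrt{3}}\right) = 20 - \frac{672}{48 + i \sqrt{3}}$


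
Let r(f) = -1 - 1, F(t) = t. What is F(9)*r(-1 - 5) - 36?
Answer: -54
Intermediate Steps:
r(f) = -2
F(9)*r(-1 - 5) - 36 = 9*(-2) - 36 = -18 - 36 = -54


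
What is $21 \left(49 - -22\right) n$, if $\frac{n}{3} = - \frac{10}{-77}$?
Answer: $\frac{6390}{11} \approx 580.91$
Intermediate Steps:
$n = \frac{30}{77}$ ($n = 3 \left(- \frac{10}{-77}\right) = 3 \left(\left(-10\right) \left(- \frac{1}{77}\right)\right) = 3 \cdot \frac{10}{77} = \frac{30}{77} \approx 0.38961$)
$21 \left(49 - -22\right) n = 21 \left(49 - -22\right) \frac{30}{77} = 21 \left(49 + 22\right) \frac{30}{77} = 21 \cdot 71 \cdot \frac{30}{77} = 1491 \cdot \frac{30}{77} = \frac{6390}{11}$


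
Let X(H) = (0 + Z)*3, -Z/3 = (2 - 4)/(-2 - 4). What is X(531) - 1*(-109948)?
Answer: 109945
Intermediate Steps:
Z = -1 (Z = -3*(2 - 4)/(-2 - 4) = -(-6)/(-6) = -(-6)*(-1)/6 = -3*⅓ = -1)
X(H) = -3 (X(H) = (0 - 1)*3 = -1*3 = -3)
X(531) - 1*(-109948) = -3 - 1*(-109948) = -3 + 109948 = 109945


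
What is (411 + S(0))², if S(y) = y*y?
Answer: 168921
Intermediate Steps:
S(y) = y²
(411 + S(0))² = (411 + 0²)² = (411 + 0)² = 411² = 168921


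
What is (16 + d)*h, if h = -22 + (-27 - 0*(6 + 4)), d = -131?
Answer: 5635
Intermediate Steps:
h = -49 (h = -22 + (-27 - 0*10) = -22 + (-27 - 1*0) = -22 + (-27 + 0) = -22 - 27 = -49)
(16 + d)*h = (16 - 131)*(-49) = -115*(-49) = 5635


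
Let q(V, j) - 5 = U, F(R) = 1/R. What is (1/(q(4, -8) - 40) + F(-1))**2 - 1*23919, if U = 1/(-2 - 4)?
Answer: -1064850710/44521 ≈ -23918.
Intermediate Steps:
F(R) = 1/R
U = -1/6 (U = 1/(-6) = -1/6 ≈ -0.16667)
q(V, j) = 29/6 (q(V, j) = 5 - 1/6 = 29/6)
(1/(q(4, -8) - 40) + F(-1))**2 - 1*23919 = (1/(29/6 - 40) + 1/(-1))**2 - 1*23919 = (1/(-211/6) - 1)**2 - 23919 = (-6/211 - 1)**2 - 23919 = (-217/211)**2 - 23919 = 47089/44521 - 23919 = -1064850710/44521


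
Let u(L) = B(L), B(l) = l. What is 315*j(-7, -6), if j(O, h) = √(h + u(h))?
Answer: 630*I*√3 ≈ 1091.2*I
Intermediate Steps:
u(L) = L
j(O, h) = √2*√h (j(O, h) = √(h + h) = √(2*h) = √2*√h)
315*j(-7, -6) = 315*(√2*√(-6)) = 315*(√2*(I*√6)) = 315*(2*I*√3) = 630*I*√3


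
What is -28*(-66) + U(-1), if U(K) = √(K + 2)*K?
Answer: 1847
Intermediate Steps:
U(K) = K*√(2 + K) (U(K) = √(2 + K)*K = K*√(2 + K))
-28*(-66) + U(-1) = -28*(-66) - √(2 - 1) = 1848 - √1 = 1848 - 1*1 = 1848 - 1 = 1847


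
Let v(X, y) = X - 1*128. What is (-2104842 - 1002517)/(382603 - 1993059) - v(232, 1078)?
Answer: -164380065/1610456 ≈ -102.07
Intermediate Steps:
v(X, y) = -128 + X (v(X, y) = X - 128 = -128 + X)
(-2104842 - 1002517)/(382603 - 1993059) - v(232, 1078) = (-2104842 - 1002517)/(382603 - 1993059) - (-128 + 232) = -3107359/(-1610456) - 1*104 = -3107359*(-1/1610456) - 104 = 3107359/1610456 - 104 = -164380065/1610456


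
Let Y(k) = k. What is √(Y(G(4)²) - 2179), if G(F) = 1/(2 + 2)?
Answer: I*√34863/4 ≈ 46.679*I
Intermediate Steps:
G(F) = ¼ (G(F) = 1/4 = ¼)
√(Y(G(4)²) - 2179) = √((¼)² - 2179) = √(1/16 - 2179) = √(-34863/16) = I*√34863/4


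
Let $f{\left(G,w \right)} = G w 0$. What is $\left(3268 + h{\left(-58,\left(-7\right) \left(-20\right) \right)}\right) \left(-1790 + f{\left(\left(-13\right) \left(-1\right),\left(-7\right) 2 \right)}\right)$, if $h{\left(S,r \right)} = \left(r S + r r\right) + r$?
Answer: $-26649520$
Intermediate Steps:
$f{\left(G,w \right)} = 0$
$h{\left(S,r \right)} = r + r^{2} + S r$ ($h{\left(S,r \right)} = \left(S r + r^{2}\right) + r = \left(r^{2} + S r\right) + r = r + r^{2} + S r$)
$\left(3268 + h{\left(-58,\left(-7\right) \left(-20\right) \right)}\right) \left(-1790 + f{\left(\left(-13\right) \left(-1\right),\left(-7\right) 2 \right)}\right) = \left(3268 + \left(-7\right) \left(-20\right) \left(1 - 58 - -140\right)\right) \left(-1790 + 0\right) = \left(3268 + 140 \left(1 - 58 + 140\right)\right) \left(-1790\right) = \left(3268 + 140 \cdot 83\right) \left(-1790\right) = \left(3268 + 11620\right) \left(-1790\right) = 14888 \left(-1790\right) = -26649520$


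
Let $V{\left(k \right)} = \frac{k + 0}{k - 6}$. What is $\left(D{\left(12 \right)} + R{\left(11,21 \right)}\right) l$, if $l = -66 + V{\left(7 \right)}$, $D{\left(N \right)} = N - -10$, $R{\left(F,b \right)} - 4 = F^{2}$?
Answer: $-8673$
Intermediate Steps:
$V{\left(k \right)} = \frac{k}{-6 + k}$
$R{\left(F,b \right)} = 4 + F^{2}$
$D{\left(N \right)} = 10 + N$ ($D{\left(N \right)} = N + 10 = 10 + N$)
$l = -59$ ($l = -66 + \frac{7}{-6 + 7} = -66 + \frac{7}{1} = -66 + 7 \cdot 1 = -66 + 7 = -59$)
$\left(D{\left(12 \right)} + R{\left(11,21 \right)}\right) l = \left(\left(10 + 12\right) + \left(4 + 11^{2}\right)\right) \left(-59\right) = \left(22 + \left(4 + 121\right)\right) \left(-59\right) = \left(22 + 125\right) \left(-59\right) = 147 \left(-59\right) = -8673$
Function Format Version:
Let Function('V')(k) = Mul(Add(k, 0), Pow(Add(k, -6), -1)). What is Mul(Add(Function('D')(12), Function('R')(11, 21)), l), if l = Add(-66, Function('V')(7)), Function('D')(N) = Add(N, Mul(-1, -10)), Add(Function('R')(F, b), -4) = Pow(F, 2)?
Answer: -8673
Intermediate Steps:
Function('V')(k) = Mul(k, Pow(Add(-6, k), -1))
Function('R')(F, b) = Add(4, Pow(F, 2))
Function('D')(N) = Add(10, N) (Function('D')(N) = Add(N, 10) = Add(10, N))
l = -59 (l = Add(-66, Mul(7, Pow(Add(-6, 7), -1))) = Add(-66, Mul(7, Pow(1, -1))) = Add(-66, Mul(7, 1)) = Add(-66, 7) = -59)
Mul(Add(Function('D')(12), Function('R')(11, 21)), l) = Mul(Add(Add(10, 12), Add(4, Pow(11, 2))), -59) = Mul(Add(22, Add(4, 121)), -59) = Mul(Add(22, 125), -59) = Mul(147, -59) = -8673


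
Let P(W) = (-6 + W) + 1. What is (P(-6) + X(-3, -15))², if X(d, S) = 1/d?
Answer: 1156/9 ≈ 128.44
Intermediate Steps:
P(W) = -5 + W
(P(-6) + X(-3, -15))² = ((-5 - 6) + 1/(-3))² = (-11 - ⅓)² = (-34/3)² = 1156/9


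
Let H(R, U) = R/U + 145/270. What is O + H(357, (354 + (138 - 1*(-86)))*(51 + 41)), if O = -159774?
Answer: -13493827021/84456 ≈ -1.5977e+5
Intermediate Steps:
H(R, U) = 29/54 + R/U (H(R, U) = R/U + 145*(1/270) = R/U + 29/54 = 29/54 + R/U)
O + H(357, (354 + (138 - 1*(-86)))*(51 + 41)) = -159774 + (29/54 + 357/(((354 + (138 - 1*(-86)))*(51 + 41)))) = -159774 + (29/54 + 357/(((354 + (138 + 86))*92))) = -159774 + (29/54 + 357/(((354 + 224)*92))) = -159774 + (29/54 + 357/((578*92))) = -159774 + (29/54 + 357/53176) = -159774 + (29/54 + 357*(1/53176)) = -159774 + (29/54 + 21/3128) = -159774 + 45923/84456 = -13493827021/84456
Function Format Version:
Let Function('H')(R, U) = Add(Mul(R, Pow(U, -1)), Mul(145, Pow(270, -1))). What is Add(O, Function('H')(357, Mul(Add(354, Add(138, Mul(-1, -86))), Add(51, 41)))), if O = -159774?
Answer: Rational(-13493827021, 84456) ≈ -1.5977e+5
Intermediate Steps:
Function('H')(R, U) = Add(Rational(29, 54), Mul(R, Pow(U, -1))) (Function('H')(R, U) = Add(Mul(R, Pow(U, -1)), Mul(145, Rational(1, 270))) = Add(Mul(R, Pow(U, -1)), Rational(29, 54)) = Add(Rational(29, 54), Mul(R, Pow(U, -1))))
Add(O, Function('H')(357, Mul(Add(354, Add(138, Mul(-1, -86))), Add(51, 41)))) = Add(-159774, Add(Rational(29, 54), Mul(357, Pow(Mul(Add(354, Add(138, Mul(-1, -86))), Add(51, 41)), -1)))) = Add(-159774, Add(Rational(29, 54), Mul(357, Pow(Mul(Add(354, Add(138, 86)), 92), -1)))) = Add(-159774, Add(Rational(29, 54), Mul(357, Pow(Mul(Add(354, 224), 92), -1)))) = Add(-159774, Add(Rational(29, 54), Mul(357, Pow(Mul(578, 92), -1)))) = Add(-159774, Add(Rational(29, 54), Mul(357, Pow(53176, -1)))) = Add(-159774, Add(Rational(29, 54), Mul(357, Rational(1, 53176)))) = Add(-159774, Add(Rational(29, 54), Rational(21, 3128))) = Add(-159774, Rational(45923, 84456)) = Rational(-13493827021, 84456)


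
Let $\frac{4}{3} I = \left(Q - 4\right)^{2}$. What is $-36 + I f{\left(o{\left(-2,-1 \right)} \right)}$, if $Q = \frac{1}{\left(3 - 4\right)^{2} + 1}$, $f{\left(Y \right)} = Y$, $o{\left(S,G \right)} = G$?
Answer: $- \frac{723}{16} \approx -45.188$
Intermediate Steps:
$Q = \frac{1}{2}$ ($Q = \frac{1}{\left(-1\right)^{2} + 1} = \frac{1}{1 + 1} = \frac{1}{2} \approx 0.5$)
$I = \frac{147}{16}$ ($I = \frac{3 \left(\frac{1}{2} - 4\right)^{2}}{4} = \frac{3 \left(- \frac{7}{2}\right)^{2}}{4} = \frac{3}{4} \cdot \frac{49}{4} = \frac{147}{16} \approx 9.1875$)
$-36 + I f{\left(o{\left(-2,-1 \right)} \right)} = -36 + \frac{147}{16} \left(-1\right) = -36 - \frac{147}{16} = - \frac{723}{16}$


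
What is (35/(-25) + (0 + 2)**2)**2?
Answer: 169/25 ≈ 6.7600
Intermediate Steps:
(35/(-25) + (0 + 2)**2)**2 = (35*(-1/25) + 2**2)**2 = (-7/5 + 4)**2 = (13/5)**2 = 169/25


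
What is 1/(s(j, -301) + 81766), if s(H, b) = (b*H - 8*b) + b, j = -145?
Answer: 1/127518 ≈ 7.8420e-6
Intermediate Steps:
s(H, b) = -7*b + H*b (s(H, b) = (H*b - 8*b) + b = (-8*b + H*b) + b = -7*b + H*b)
1/(s(j, -301) + 81766) = 1/(-301*(-7 - 145) + 81766) = 1/(-301*(-152) + 81766) = 1/(45752 + 81766) = 1/127518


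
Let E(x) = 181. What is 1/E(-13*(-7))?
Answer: 1/181 ≈ 0.0055249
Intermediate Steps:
1/E(-13*(-7)) = 1/181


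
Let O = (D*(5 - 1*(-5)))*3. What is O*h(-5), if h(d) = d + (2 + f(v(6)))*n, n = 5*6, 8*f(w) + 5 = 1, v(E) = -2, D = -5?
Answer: -6000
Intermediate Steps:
f(w) = -1/2 (f(w) = -5/8 + (1/8)*1 = -5/8 + 1/8 = -1/2)
n = 30
O = -150 (O = -5*(5 - 1*(-5))*3 = -5*(5 + 5)*3 = -5*10*3 = -50*3 = -150)
h(d) = 45 + d (h(d) = d + (2 - 1/2)*30 = d + (3/2)*30 = d + 45 = 45 + d)
O*h(-5) = -150*(45 - 5) = -150*40 = -6000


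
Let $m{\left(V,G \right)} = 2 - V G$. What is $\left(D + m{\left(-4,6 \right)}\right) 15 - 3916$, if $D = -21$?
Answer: $-3841$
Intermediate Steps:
$m{\left(V,G \right)} = 2 - G V$
$\left(D + m{\left(-4,6 \right)}\right) 15 - 3916 = \left(-21 - \left(-2 + 6 \left(-4\right)\right)\right) 15 - 3916 = \left(-21 + \left(2 + 24\right)\right) 15 - 3916 = \left(-21 + 26\right) 15 - 3916 = 5 \cdot 15 - 3916 = 75 - 3916 = -3841$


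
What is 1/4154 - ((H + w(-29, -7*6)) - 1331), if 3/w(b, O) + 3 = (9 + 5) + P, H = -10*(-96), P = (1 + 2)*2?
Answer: 26186833/70618 ≈ 370.82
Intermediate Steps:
P = 6 (P = 3*2 = 6)
H = 960
w(b, O) = 3/17 (w(b, O) = 3/(-3 + ((9 + 5) + 6)) = 3/(-3 + (14 + 6)) = 3/(-3 + 20) = 3/17)
1/4154 - ((H + w(-29, -7*6)) - 1331) = 1/4154 - ((960 + 3/17) - 1331) = 1/4154 - (16323/17 - 1331) = 1/4154 - 1*(-6304/17) = 1/4154 + 6304/17 = 26186833/70618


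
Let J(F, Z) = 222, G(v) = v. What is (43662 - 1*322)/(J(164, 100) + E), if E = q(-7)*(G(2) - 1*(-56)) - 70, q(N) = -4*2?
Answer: -10835/78 ≈ -138.91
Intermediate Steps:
q(N) = -8
E = -534 (E = -8*(2 - 1*(-56)) - 70 = -8*(2 + 56) - 70 = -8*58 - 70 = -464 - 70 = -534)
(43662 - 1*322)/(J(164, 100) + E) = (43662 - 1*322)/(222 - 534) = (43662 - 322)/(-312) = 43340*(-1/312) = -10835/78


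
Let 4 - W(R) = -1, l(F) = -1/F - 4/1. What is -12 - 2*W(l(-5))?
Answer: -22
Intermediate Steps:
l(F) = -4 - 1/F (l(F) = -1/F - 4*1 = -1/F - 4 = -4 - 1/F)
W(R) = 5 (W(R) = 4 - 1*(-1) = 4 + 1 = 5)
-12 - 2*W(l(-5)) = -12 - 2*5 = -12 - 10 = -22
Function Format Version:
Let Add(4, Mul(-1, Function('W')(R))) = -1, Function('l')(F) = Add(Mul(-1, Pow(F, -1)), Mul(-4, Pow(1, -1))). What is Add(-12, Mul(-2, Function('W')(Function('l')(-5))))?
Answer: -22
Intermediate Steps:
Function('l')(F) = Add(-4, Mul(-1, Pow(F, -1))) (Function('l')(F) = Add(Mul(-1, Pow(F, -1)), Mul(-4, 1)) = Add(Mul(-1, Pow(F, -1)), -4) = Add(-4, Mul(-1, Pow(F, -1))))
Function('W')(R) = 5 (Function('W')(R) = Add(4, Mul(-1, -1)) = Add(4, 1) = 5)
Add(-12, Mul(-2, Function('W')(Function('l')(-5)))) = Add(-12, Mul(-2, 5)) = Add(-12, -10) = -22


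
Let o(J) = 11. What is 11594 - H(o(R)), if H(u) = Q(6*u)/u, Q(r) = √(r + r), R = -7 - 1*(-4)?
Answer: 11594 - 2*√33/11 ≈ 11593.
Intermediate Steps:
R = -3 (R = -7 + 4 = -3)
Q(r) = √2*√r (Q(r) = √(2*r) = √2*√r)
H(u) = 2*√3/√u (H(u) = (√2*√(6*u))/u = (√2*(√6*√u))/u = (2*√3*√u)/u = 2*√3/√u)
11594 - H(o(R)) = 11594 - 2*√3/√11 = 11594 - 2*√3*√11/11 = 11594 - 2*√33/11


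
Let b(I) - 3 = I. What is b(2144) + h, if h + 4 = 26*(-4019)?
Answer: -102351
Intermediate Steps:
b(I) = 3 + I
h = -104498 (h = -4 + 26*(-4019) = -4 - 104494 = -104498)
b(2144) + h = (3 + 2144) - 104498 = 2147 - 104498 = -102351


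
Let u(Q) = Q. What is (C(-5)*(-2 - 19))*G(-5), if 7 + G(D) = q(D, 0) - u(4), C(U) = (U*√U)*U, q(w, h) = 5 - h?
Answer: 3150*I*√5 ≈ 7043.6*I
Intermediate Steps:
C(U) = U^(5/2) (C(U) = U^(3/2)*U = U^(5/2))
G(D) = -6 (G(D) = -7 + ((5 - 1*0) - 1*4) = -7 + ((5 + 0) - 4) = -7 + (5 - 4) = -7 + 1 = -6)
(C(-5)*(-2 - 19))*G(-5) = ((-5)^(5/2)*(-2 - 19))*(-6) = ((25*I*√5)*(-21))*(-6) = -525*I*√5*(-6) = 3150*I*√5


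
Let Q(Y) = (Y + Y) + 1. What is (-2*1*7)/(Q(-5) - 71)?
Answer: 7/40 ≈ 0.17500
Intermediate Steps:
Q(Y) = 1 + 2*Y (Q(Y) = 2*Y + 1 = 1 + 2*Y)
(-2*1*7)/(Q(-5) - 71) = (-2*1*7)/((1 + 2*(-5)) - 71) = (-2*7)/((1 - 10) - 71) = -14/(-9 - 71) = -14/(-80) = -14*(-1/80) = 7/40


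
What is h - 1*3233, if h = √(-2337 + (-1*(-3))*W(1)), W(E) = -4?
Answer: -3233 + 9*I*√29 ≈ -3233.0 + 48.466*I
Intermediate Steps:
h = 9*I*√29 (h = √(-2337 - 1*(-3)*(-4)) = √(-2337 + 3*(-4)) = √(-2337 - 12) = √(-2349) = 9*I*√29 ≈ 48.466*I)
h - 1*3233 = 9*I*√29 - 1*3233 = 9*I*√29 - 3233 = -3233 + 9*I*√29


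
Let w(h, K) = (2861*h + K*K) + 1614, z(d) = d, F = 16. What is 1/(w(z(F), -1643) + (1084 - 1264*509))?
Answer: 1/2104547 ≈ 4.7516e-7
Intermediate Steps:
w(h, K) = 1614 + K² + 2861*h (w(h, K) = (2861*h + K²) + 1614 = (K² + 2861*h) + 1614 = 1614 + K² + 2861*h)
1/(w(z(F), -1643) + (1084 - 1264*509)) = 1/((1614 + (-1643)² + 2861*16) + (1084 - 1264*509)) = 1/((1614 + 2699449 + 45776) + (1084 - 643376)) = 1/(2746839 - 642292) = 1/2104547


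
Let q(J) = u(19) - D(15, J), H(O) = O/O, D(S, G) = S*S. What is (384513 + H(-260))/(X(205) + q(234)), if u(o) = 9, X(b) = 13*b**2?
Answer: 384514/546109 ≈ 0.70410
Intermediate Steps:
D(S, G) = S**2
H(O) = 1
q(J) = -216 (q(J) = 9 - 1*15**2 = 9 - 1*225 = 9 - 225 = -216)
(384513 + H(-260))/(X(205) + q(234)) = (384513 + 1)/(13*205**2 - 216) = 384514/(13*42025 - 216) = 384514/(546325 - 216) = 384514/546109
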